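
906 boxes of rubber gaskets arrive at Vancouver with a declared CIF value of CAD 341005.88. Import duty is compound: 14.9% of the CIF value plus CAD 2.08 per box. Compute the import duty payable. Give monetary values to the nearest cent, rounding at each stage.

Ad valorem component: 341005.88 × 14.9% = 50809.88
Specific component: 906 × 2.08 = 1884.48
Import duty = 50809.88 + 1884.48 = 52694.36

Import duty: CAD 52694.36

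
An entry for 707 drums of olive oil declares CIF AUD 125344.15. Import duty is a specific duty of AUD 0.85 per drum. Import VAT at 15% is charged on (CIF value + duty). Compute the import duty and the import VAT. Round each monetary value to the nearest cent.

Import duty = 707 × 0.85 = 600.95
VAT base = CIF + duty = 125344.15 + 600.95 = 125945.10
Import VAT = 125945.10 × 15% = 18891.77

Import duty: AUD 600.95; import VAT: AUD 18891.77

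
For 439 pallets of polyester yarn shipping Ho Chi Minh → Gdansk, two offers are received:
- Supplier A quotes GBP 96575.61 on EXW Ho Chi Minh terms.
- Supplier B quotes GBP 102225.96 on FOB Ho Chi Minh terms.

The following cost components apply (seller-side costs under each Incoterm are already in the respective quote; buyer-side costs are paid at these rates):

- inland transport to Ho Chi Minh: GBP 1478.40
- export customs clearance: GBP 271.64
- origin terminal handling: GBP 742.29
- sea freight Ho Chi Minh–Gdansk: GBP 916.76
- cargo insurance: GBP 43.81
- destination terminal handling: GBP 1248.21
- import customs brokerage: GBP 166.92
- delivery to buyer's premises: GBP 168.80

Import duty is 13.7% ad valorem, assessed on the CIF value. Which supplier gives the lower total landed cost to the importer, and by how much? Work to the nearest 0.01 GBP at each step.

Supplier A (EXW):
CIF value = EXW price + inland to port + export clearance + origin terminal + freight + insurance = 96575.61 + 1478.40 + 271.64 + 742.29 + 916.76 + 43.81 = 100028.51
Import duty = 100028.51 × 13.7% = 13703.91
Buyer bears (A): 1478.40 + 271.64 + 742.29 + 916.76 + 43.81 + 1248.21 + 166.92 + 168.80 = 5036.83
Landed cost (A) = invoice 96575.61 + 5036.83 + duty 13703.91 = 115316.35
Supplier B (FOB):
CIF value = FOB price + freight + insurance = 102225.96 + 916.76 + 43.81 = 103186.53
Import duty = 103186.53 × 13.7% = 14136.55
Buyer bears (B): 916.76 + 43.81 + 1248.21 + 166.92 + 168.80 = 2544.50
Landed cost (B) = invoice 102225.96 + 2544.50 + duty 14136.55 = 118907.01
Difference = |115316.35 − 118907.01| = 3590.66

Supplier A is cheaper by GBP 3590.66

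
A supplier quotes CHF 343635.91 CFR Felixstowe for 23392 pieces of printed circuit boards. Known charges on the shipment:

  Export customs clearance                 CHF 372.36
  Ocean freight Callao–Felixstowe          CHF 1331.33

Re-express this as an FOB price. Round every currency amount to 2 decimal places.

FOB price: CHF 342304.58

Not relevant to the conversion: export clearance — on the seller under both CFR and FOB; already in the CFR price and stays in the FOB price.
From CFR to FOB, the seller no longer bears: freight.
FOB price = 343635.91 − 1331.33 = 342304.58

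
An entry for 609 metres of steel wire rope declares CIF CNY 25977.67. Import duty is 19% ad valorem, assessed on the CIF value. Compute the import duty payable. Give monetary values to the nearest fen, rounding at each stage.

Import duty: CNY 4935.76

Import duty = 25977.67 × 19% = 4935.76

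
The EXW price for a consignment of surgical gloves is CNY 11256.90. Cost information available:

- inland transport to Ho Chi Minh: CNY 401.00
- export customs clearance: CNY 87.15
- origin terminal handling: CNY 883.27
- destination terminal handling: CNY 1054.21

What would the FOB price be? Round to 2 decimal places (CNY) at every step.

FOB price: CNY 12628.32

Not relevant to the conversion: destination terminal — on the buyer under both terms; not part of either seller's price.
From EXW to FOB, the seller additionally bears: inland to port, export clearance, origin terminal.
FOB price = 11256.90 + 401.00 + 87.15 + 883.27 = 12628.32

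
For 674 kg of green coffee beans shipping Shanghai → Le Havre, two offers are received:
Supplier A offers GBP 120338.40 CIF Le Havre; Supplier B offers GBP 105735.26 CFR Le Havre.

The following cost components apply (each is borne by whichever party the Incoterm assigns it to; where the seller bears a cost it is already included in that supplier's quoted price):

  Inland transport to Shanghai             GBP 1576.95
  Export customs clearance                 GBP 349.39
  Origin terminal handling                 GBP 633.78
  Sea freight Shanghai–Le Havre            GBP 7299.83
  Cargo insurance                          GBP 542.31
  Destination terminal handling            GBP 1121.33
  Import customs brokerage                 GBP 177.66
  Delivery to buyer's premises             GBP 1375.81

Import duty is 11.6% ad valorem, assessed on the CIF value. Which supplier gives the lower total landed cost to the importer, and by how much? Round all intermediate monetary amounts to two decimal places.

Supplier B is cheaper by GBP 15691.88

Supplier A (CIF):
The CIF price already equals the CIF value: 120338.40
Import duty = 120338.40 × 11.6% = 13959.25
Buyer bears (A): 1121.33 + 177.66 + 1375.81 = 2674.80
Landed cost (A) = invoice 120338.40 + 2674.80 + duty 13959.25 = 136972.45
Supplier B (CFR):
CIF value = CFR price + insurance = 105735.26 + 542.31 = 106277.57
Import duty = 106277.57 × 11.6% = 12328.20
Buyer bears (B): 542.31 + 1121.33 + 177.66 + 1375.81 = 3217.11
Landed cost (B) = invoice 105735.26 + 3217.11 + duty 12328.20 = 121280.57
Difference = |136972.45 − 121280.57| = 15691.88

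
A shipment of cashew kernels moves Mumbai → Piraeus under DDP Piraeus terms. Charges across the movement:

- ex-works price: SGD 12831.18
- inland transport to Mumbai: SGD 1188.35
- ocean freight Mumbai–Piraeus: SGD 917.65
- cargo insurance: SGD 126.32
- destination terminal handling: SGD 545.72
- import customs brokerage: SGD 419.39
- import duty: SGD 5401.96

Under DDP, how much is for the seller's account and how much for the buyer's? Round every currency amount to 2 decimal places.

Seller: SGD 21430.57; buyer: SGD 0.00

DDP: the seller bears all costs including import duty.
Seller's account: goods 12831.18 + inland to port 1188.35 + freight 917.65 + insurance 126.32 + destination terminal 545.72 + brokerage 419.39 + duty 5401.96 = 21430.57
Buyer's account: 0.00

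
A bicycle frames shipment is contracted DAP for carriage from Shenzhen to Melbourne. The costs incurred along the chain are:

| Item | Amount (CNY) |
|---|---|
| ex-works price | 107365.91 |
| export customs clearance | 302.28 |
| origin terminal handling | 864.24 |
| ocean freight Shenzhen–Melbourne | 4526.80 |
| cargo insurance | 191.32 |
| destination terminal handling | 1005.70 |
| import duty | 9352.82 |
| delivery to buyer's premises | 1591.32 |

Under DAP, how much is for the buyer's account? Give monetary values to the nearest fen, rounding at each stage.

DAP: the seller bears all costs to the named destination except import duty and clearance.
Seller's account: goods 107365.91 + export clearance 302.28 + origin terminal 864.24 + freight 4526.80 + insurance 191.32 + destination terminal 1005.70 + delivery 1591.32 = 115847.57
Buyer's account: duty 9352.82 = 9352.82

Buyer's account: CNY 9352.82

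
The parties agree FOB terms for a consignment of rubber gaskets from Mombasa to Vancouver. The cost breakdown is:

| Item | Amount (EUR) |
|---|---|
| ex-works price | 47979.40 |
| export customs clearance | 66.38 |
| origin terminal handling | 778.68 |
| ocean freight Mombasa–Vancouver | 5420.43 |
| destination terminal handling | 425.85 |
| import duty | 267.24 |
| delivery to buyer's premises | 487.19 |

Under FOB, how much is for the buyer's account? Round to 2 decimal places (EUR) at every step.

Buyer's account: EUR 6600.71

FOB: the seller bears costs until goods are on board at the origin port; the buyer bears freight, insurance and all costs thereafter.
Seller's account: goods 47979.40 + export clearance 66.38 + origin terminal 778.68 = 48824.46
Buyer's account: freight 5420.43 + destination terminal 425.85 + duty 267.24 + delivery 487.19 = 6600.71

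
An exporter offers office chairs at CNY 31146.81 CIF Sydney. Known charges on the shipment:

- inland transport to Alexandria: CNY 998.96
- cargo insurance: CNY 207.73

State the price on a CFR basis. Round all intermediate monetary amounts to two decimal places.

Not relevant to the conversion: inland to port — on the seller under both CIF and CFR; already in the CIF price and stays in the CFR price.
From CIF to CFR, the seller no longer bears: insurance.
CFR price = 31146.81 − 207.73 = 30939.08

CFR price: CNY 30939.08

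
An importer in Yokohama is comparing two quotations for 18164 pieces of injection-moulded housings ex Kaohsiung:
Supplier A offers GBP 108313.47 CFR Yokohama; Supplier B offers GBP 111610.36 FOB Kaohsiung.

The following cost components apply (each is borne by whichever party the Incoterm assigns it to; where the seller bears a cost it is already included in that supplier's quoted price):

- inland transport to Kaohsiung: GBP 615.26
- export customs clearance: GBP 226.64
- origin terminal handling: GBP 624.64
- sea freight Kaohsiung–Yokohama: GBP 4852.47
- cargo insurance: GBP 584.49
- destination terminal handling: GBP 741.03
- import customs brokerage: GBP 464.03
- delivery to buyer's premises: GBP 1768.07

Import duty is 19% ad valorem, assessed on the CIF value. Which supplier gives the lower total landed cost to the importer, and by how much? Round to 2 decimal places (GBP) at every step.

Supplier A (CFR):
CIF value = CFR price + insurance = 108313.47 + 584.49 = 108897.96
Import duty = 108897.96 × 19% = 20690.61
Buyer bears (A): 584.49 + 741.03 + 464.03 + 1768.07 = 3557.62
Landed cost (A) = invoice 108313.47 + 3557.62 + duty 20690.61 = 132561.70
Supplier B (FOB):
CIF value = FOB price + freight + insurance = 111610.36 + 4852.47 + 584.49 = 117047.32
Import duty = 117047.32 × 19% = 22238.99
Buyer bears (B): 4852.47 + 584.49 + 741.03 + 464.03 + 1768.07 = 8410.09
Landed cost (B) = invoice 111610.36 + 8410.09 + duty 22238.99 = 142259.44
Difference = |132561.70 − 142259.44| = 9697.74

Supplier A is cheaper by GBP 9697.74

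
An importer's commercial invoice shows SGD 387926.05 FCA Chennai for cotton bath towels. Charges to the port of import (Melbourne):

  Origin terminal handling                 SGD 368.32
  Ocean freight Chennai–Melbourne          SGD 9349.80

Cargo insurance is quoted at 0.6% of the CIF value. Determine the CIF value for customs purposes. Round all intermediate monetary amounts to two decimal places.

CIF value: SGD 400044.44

Let C be the CIF value. C = FCA price + pre-shipment costs + freight + 0.6% × C
C − 0.6% × C = 387926.05 + 368.32 + 9349.80
0.994 × C = 397644.17
C = 397644.17 / 0.994 = 400044.44
Insurance premium = 0.6% × 400044.44 = 2400.27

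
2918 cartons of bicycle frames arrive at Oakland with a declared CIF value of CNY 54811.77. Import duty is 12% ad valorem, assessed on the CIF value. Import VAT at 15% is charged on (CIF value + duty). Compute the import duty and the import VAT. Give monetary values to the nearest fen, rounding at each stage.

Import duty: CNY 6577.41; import VAT: CNY 9208.38

Import duty = 54811.77 × 12% = 6577.41
VAT base = CIF + duty = 54811.77 + 6577.41 = 61389.18
Import VAT = 61389.18 × 15% = 9208.38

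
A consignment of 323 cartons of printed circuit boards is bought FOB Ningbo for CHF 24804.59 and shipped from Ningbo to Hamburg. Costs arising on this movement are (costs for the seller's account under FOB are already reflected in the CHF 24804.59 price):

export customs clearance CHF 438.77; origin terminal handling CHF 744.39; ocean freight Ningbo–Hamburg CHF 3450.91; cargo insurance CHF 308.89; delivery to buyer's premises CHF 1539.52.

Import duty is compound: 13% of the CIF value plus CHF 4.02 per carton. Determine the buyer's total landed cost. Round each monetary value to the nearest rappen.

Total landed cost: CHF 35115.74

FOB: the seller bears costs until goods are on board at the origin port; the buyer bears freight, insurance and all costs thereafter.
Already in the invoice (seller's account under FOB): export clearance, origin terminal — exclude.
CIF value = FOB price + freight + insurance = 24804.59 + 3450.91 + 308.89 = 28564.39
Ad valorem component: 28564.39 × 13% = 3713.37
Specific component: 323 × 4.02 = 1298.46
Import duty = 3713.37 + 1298.46 = 5011.83
Buyer bears: freight 3450.91 + insurance 308.89 + delivery 1539.52 + duty 5011.83 = 10311.15
Landed cost = invoice 24804.59 + 10311.15 = 35115.74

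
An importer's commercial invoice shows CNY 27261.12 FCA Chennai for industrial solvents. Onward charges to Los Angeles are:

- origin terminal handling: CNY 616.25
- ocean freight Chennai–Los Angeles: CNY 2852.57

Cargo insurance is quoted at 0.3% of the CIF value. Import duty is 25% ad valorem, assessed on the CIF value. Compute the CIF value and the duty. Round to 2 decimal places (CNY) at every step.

Let C be the CIF value. C = FCA price + pre-shipment costs + freight + 0.3% × C
C − 0.3% × C = 27261.12 + 616.25 + 2852.57
0.997 × C = 30729.94
C = 30729.94 / 0.997 = 30822.41
Insurance premium = 0.3% × 30822.41 = 92.47
Import duty = 30822.41 × 25% = 7705.60

CIF value: CNY 30822.41; import duty: CNY 7705.60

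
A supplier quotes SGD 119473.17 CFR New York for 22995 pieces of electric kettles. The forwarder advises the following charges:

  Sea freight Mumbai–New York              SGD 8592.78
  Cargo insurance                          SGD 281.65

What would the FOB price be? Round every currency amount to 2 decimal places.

Not relevant to the conversion: insurance — on the buyer under both terms; not part of either seller's price.
From CFR to FOB, the seller no longer bears: freight.
FOB price = 119473.17 − 8592.78 = 110880.39

FOB price: SGD 110880.39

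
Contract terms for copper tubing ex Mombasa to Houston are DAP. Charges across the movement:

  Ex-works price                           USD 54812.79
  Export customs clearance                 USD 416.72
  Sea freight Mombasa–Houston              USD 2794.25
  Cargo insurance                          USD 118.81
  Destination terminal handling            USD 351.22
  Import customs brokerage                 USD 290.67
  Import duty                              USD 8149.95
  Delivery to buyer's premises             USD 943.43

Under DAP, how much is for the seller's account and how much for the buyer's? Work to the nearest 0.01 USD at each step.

DAP: the seller bears all costs to the named destination except import duty and clearance.
Seller's account: goods 54812.79 + export clearance 416.72 + freight 2794.25 + insurance 118.81 + destination terminal 351.22 + delivery 943.43 = 59437.22
Buyer's account: brokerage 290.67 + duty 8149.95 = 8440.62

Seller: USD 59437.22; buyer: USD 8440.62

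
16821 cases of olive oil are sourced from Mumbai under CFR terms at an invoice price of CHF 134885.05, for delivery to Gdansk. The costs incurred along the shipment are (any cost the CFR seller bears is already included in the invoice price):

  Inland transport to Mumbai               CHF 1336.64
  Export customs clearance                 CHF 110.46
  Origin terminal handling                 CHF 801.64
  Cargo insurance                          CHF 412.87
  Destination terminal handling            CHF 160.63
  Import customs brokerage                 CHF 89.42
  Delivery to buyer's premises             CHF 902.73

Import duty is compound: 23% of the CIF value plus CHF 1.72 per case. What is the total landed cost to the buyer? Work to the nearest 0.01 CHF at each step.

CFR: the seller pays costs through ocean freight to the destination port, but not insurance.
Already in the invoice (seller's account under CFR): inland to port, export clearance, origin terminal — exclude.
CIF value = CFR price + insurance = 134885.05 + 412.87 = 135297.92
Ad valorem component: 135297.92 × 23% = 31118.52
Specific component: 16821 × 1.72 = 28932.12
Import duty = 31118.52 + 28932.12 = 60050.64
Buyer bears: insurance 412.87 + destination terminal 160.63 + brokerage 89.42 + delivery 902.73 + duty 60050.64 = 61616.29
Landed cost = invoice 134885.05 + 61616.29 = 196501.34

Total landed cost: CHF 196501.34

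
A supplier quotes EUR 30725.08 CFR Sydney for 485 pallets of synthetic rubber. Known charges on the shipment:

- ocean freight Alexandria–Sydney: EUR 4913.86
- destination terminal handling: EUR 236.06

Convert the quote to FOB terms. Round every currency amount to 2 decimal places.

Not relevant to the conversion: destination terminal — on the buyer under both terms; not part of either seller's price.
From CFR to FOB, the seller no longer bears: freight.
FOB price = 30725.08 − 4913.86 = 25811.22

FOB price: EUR 25811.22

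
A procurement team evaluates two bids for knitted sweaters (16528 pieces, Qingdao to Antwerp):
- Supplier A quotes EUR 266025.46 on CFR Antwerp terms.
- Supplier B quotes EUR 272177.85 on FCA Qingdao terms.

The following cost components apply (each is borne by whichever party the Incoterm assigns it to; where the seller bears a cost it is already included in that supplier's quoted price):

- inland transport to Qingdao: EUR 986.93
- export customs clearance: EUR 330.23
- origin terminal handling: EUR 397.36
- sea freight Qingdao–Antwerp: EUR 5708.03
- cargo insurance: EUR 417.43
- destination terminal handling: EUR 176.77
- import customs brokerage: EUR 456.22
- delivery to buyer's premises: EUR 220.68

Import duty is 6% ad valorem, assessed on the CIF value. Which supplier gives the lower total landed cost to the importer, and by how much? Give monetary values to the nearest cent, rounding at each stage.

Supplier A is cheaper by EUR 12993.25

Supplier A (CFR):
CIF value = CFR price + insurance = 266025.46 + 417.43 = 266442.89
Import duty = 266442.89 × 6% = 15986.57
Buyer bears (A): 417.43 + 176.77 + 456.22 + 220.68 = 1271.10
Landed cost (A) = invoice 266025.46 + 1271.10 + duty 15986.57 = 283283.13
Supplier B (FCA):
CIF value = FCA price + origin terminal + freight + insurance = 272177.85 + 397.36 + 5708.03 + 417.43 = 278700.67
Import duty = 278700.67 × 6% = 16722.04
Buyer bears (B): 397.36 + 5708.03 + 417.43 + 176.77 + 456.22 + 220.68 = 7376.49
Landed cost (B) = invoice 272177.85 + 7376.49 + duty 16722.04 = 296276.38
Difference = |283283.13 − 296276.38| = 12993.25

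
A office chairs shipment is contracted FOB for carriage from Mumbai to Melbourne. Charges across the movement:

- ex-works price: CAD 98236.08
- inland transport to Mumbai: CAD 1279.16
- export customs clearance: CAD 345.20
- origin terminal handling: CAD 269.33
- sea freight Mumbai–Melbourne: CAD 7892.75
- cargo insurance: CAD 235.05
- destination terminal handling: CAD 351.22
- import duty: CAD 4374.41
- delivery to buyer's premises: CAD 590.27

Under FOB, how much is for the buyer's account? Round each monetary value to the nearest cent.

FOB: the seller bears costs until goods are on board at the origin port; the buyer bears freight, insurance and all costs thereafter.
Seller's account: goods 98236.08 + inland to port 1279.16 + export clearance 345.20 + origin terminal 269.33 = 100129.77
Buyer's account: freight 7892.75 + insurance 235.05 + destination terminal 351.22 + duty 4374.41 + delivery 590.27 = 13443.70

Buyer's account: CAD 13443.70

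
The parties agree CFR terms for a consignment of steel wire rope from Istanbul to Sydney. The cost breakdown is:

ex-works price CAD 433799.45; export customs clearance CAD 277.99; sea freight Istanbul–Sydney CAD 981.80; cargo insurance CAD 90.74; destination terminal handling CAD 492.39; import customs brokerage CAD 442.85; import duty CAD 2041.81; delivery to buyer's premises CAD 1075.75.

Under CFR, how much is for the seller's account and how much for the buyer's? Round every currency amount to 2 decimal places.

CFR: the seller pays costs through ocean freight to the destination port, but not insurance.
Seller's account: goods 433799.45 + export clearance 277.99 + freight 981.80 = 435059.24
Buyer's account: insurance 90.74 + destination terminal 492.39 + brokerage 442.85 + duty 2041.81 + delivery 1075.75 = 4143.54

Seller: CAD 435059.24; buyer: CAD 4143.54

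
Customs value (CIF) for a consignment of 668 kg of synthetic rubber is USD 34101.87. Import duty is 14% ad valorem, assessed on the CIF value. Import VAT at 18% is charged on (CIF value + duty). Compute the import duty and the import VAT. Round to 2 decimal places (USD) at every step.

Import duty = 34101.87 × 14% = 4774.26
VAT base = CIF + duty = 34101.87 + 4774.26 = 38876.13
Import VAT = 38876.13 × 18% = 6997.70

Import duty: USD 4774.26; import VAT: USD 6997.70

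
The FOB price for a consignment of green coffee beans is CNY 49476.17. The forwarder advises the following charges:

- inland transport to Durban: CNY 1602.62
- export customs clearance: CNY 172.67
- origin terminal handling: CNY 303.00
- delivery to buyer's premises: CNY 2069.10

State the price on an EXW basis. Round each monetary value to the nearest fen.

Not relevant to the conversion: delivery — on the buyer under both terms; not part of either seller's price.
From FOB to EXW, the seller no longer bears: inland to port, export clearance, origin terminal.
EXW price = 49476.17 − 1602.62 − 172.67 − 303.00 = 47397.88

EXW price: CNY 47397.88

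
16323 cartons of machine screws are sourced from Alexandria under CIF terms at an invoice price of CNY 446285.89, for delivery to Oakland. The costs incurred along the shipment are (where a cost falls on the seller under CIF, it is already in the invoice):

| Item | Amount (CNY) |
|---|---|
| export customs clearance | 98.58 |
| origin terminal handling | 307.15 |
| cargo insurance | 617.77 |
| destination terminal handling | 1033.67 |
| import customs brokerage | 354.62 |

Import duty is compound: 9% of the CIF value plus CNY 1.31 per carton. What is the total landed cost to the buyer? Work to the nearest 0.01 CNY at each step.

CIF: the seller pays costs through ocean freight and marine insurance to the destination port.
Already in the invoice (seller's account under CIF): export clearance, origin terminal, insurance — exclude.
The CIF price already equals the CIF value: 446285.89
Ad valorem component: 446285.89 × 9% = 40165.73
Specific component: 16323 × 1.31 = 21383.13
Import duty = 40165.73 + 21383.13 = 61548.86
Buyer bears: destination terminal 1033.67 + brokerage 354.62 + duty 61548.86 = 62937.15
Landed cost = invoice 446285.89 + 62937.15 = 509223.04

Total landed cost: CNY 509223.04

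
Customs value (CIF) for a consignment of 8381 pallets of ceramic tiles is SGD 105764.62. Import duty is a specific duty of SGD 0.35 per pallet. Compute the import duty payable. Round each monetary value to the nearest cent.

Import duty = 8381 × 0.35 = 2933.35

Import duty: SGD 2933.35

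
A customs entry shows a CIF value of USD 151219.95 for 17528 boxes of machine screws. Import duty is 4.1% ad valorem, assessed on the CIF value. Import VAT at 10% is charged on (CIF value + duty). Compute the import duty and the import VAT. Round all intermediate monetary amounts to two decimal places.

Import duty: USD 6200.02; import VAT: USD 15742.00

Import duty = 151219.95 × 4.1% = 6200.02
VAT base = CIF + duty = 151219.95 + 6200.02 = 157419.97
Import VAT = 157419.97 × 10% = 15742.00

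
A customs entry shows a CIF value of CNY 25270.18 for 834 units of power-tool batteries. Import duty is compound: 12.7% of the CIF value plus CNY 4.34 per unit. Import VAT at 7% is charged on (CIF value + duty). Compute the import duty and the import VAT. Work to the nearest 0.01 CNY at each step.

Ad valorem component: 25270.18 × 12.7% = 3209.31
Specific component: 834 × 4.34 = 3619.56
Import duty = 3209.31 + 3619.56 = 6828.87
VAT base = CIF + duty = 25270.18 + 6828.87 = 32099.05
Import VAT = 32099.05 × 7% = 2246.93

Import duty: CNY 6828.87; import VAT: CNY 2246.93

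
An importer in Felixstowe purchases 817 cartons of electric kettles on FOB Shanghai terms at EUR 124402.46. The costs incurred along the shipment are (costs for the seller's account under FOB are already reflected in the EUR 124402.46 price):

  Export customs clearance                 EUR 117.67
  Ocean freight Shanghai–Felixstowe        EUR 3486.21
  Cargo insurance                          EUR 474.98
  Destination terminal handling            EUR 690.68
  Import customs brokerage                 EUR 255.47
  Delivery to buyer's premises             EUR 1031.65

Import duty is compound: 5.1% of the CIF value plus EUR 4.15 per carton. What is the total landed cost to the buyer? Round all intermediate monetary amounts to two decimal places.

Total landed cost: EUR 140278.55

FOB: the seller bears costs until goods are on board at the origin port; the buyer bears freight, insurance and all costs thereafter.
Already in the invoice (seller's account under FOB): export clearance — exclude.
CIF value = FOB price + freight + insurance = 124402.46 + 3486.21 + 474.98 = 128363.65
Ad valorem component: 128363.65 × 5.1% = 6546.55
Specific component: 817 × 4.15 = 3390.55
Import duty = 6546.55 + 3390.55 = 9937.10
Buyer bears: freight 3486.21 + insurance 474.98 + destination terminal 690.68 + brokerage 255.47 + delivery 1031.65 + duty 9937.10 = 15876.09
Landed cost = invoice 124402.46 + 15876.09 = 140278.55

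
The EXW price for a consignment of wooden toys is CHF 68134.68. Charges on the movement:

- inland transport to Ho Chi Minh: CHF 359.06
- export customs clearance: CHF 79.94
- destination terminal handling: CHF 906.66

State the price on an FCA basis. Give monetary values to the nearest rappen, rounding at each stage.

FCA price: CHF 68573.68

Not relevant to the conversion: destination terminal — on the buyer under both terms; not part of either seller's price.
From EXW to FCA, the seller additionally bears: inland to port, export clearance.
FCA price = 68134.68 + 359.06 + 79.94 = 68573.68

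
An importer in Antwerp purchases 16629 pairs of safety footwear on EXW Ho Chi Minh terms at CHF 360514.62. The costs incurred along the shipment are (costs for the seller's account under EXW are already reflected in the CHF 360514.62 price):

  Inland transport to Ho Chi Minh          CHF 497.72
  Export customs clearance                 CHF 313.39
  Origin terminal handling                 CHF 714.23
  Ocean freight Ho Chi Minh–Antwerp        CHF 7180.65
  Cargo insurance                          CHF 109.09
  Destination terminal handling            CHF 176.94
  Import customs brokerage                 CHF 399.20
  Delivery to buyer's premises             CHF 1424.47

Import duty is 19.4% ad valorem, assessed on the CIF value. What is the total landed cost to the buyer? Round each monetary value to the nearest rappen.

EXW: the seller makes goods available at their premises; the buyer bears all onward costs.
CIF value = EXW price + inland to port + export clearance + origin terminal + freight + insurance = 360514.62 + 497.72 + 313.39 + 714.23 + 7180.65 + 109.09 = 369329.70
Import duty = 369329.70 × 19.4% = 71649.96
Buyer bears: inland to port 497.72 + export clearance 313.39 + origin terminal 714.23 + freight 7180.65 + insurance 109.09 + destination terminal 176.94 + brokerage 399.20 + delivery 1424.47 + duty 71649.96 = 82465.65
Landed cost = invoice 360514.62 + 82465.65 = 442980.27

Total landed cost: CHF 442980.27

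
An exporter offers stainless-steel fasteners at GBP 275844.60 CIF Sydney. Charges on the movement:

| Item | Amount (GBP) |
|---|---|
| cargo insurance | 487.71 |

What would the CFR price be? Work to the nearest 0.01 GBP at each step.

CFR price: GBP 275356.89

From CIF to CFR, the seller no longer bears: insurance.
CFR price = 275844.60 − 487.71 = 275356.89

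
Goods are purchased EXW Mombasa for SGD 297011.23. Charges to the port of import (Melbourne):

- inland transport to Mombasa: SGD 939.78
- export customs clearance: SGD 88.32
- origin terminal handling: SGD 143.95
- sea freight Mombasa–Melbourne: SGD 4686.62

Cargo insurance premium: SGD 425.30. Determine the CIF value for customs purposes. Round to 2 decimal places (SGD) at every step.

CIF value: SGD 303295.20

CIF = EXW price + pre-shipment costs + freight + insurance
CIF = 297011.23 + 939.78 + 88.32 + 143.95 + 4686.62 + 425.30 = 303295.20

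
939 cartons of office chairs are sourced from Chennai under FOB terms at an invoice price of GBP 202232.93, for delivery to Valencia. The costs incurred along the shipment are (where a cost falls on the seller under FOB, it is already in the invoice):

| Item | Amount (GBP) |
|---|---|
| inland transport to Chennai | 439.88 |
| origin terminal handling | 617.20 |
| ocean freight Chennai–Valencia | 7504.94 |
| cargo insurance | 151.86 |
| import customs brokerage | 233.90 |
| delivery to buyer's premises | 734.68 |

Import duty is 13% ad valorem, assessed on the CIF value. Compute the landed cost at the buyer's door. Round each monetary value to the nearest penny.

FOB: the seller bears costs until goods are on board at the origin port; the buyer bears freight, insurance and all costs thereafter.
Already in the invoice (seller's account under FOB): inland to port, origin terminal — exclude.
CIF value = FOB price + freight + insurance = 202232.93 + 7504.94 + 151.86 = 209889.73
Import duty = 209889.73 × 13% = 27285.66
Buyer bears: freight 7504.94 + insurance 151.86 + brokerage 233.90 + delivery 734.68 + duty 27285.66 = 35911.04
Landed cost = invoice 202232.93 + 35911.04 = 238143.97

Total landed cost: GBP 238143.97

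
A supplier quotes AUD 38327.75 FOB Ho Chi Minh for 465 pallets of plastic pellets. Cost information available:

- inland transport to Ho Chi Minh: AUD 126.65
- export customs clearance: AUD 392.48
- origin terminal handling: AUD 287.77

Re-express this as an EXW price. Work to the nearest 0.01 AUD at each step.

EXW price: AUD 37520.85

From FOB to EXW, the seller no longer bears: inland to port, export clearance, origin terminal.
EXW price = 38327.75 − 126.65 − 392.48 − 287.77 = 37520.85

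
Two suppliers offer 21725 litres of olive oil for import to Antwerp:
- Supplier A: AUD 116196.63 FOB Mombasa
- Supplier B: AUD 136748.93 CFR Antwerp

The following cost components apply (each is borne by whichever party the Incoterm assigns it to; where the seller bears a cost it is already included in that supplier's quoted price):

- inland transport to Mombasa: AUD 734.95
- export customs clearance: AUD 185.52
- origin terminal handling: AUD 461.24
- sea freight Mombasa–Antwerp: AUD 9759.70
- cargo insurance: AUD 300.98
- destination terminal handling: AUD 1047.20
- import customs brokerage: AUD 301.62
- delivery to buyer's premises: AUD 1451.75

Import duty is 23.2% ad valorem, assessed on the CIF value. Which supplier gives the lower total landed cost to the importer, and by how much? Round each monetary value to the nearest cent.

Supplier A (FOB):
CIF value = FOB price + freight + insurance = 116196.63 + 9759.70 + 300.98 = 126257.31
Import duty = 126257.31 × 23.2% = 29291.70
Buyer bears (A): 9759.70 + 300.98 + 1047.20 + 301.62 + 1451.75 = 12861.25
Landed cost (A) = invoice 116196.63 + 12861.25 + duty 29291.70 = 158349.58
Supplier B (CFR):
CIF value = CFR price + insurance = 136748.93 + 300.98 = 137049.91
Import duty = 137049.91 × 23.2% = 31795.58
Buyer bears (B): 300.98 + 1047.20 + 301.62 + 1451.75 = 3101.55
Landed cost (B) = invoice 136748.93 + 3101.55 + duty 31795.58 = 171646.06
Difference = |158349.58 − 171646.06| = 13296.48

Supplier A is cheaper by AUD 13296.48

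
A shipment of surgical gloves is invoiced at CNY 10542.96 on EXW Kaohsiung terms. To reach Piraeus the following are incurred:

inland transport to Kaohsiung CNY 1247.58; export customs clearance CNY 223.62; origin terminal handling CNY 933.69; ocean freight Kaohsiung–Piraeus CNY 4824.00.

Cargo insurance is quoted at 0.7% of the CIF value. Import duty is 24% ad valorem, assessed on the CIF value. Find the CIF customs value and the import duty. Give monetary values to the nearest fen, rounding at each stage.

CIF value: CNY 17897.13; import duty: CNY 4295.31

Let C be the CIF value. C = EXW price + pre-shipment costs + freight + 0.7% × C
C − 0.7% × C = 10542.96 + 1247.58 + 223.62 + 933.69 + 4824.00
0.993 × C = 17771.85
C = 17771.85 / 0.993 = 17897.13
Insurance premium = 0.7% × 17897.13 = 125.28
Import duty = 17897.13 × 24% = 4295.31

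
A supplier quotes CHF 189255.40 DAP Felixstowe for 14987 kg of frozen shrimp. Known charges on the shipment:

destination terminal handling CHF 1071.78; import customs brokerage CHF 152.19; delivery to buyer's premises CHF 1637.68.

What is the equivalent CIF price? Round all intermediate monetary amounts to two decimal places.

CIF price: CHF 186545.94

Not relevant to the conversion: brokerage — on the buyer under both terms; not part of either seller's price.
From DAP to CIF, the seller no longer bears: destination terminal, delivery.
CIF price = 189255.40 − 1071.78 − 1637.68 = 186545.94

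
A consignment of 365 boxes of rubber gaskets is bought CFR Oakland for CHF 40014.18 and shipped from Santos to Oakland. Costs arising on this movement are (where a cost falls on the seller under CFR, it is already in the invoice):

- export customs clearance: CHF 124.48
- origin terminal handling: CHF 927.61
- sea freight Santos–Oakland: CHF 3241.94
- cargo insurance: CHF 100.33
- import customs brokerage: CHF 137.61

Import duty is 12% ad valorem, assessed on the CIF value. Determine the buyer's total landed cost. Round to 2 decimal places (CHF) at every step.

CFR: the seller pays costs through ocean freight to the destination port, but not insurance.
Already in the invoice (seller's account under CFR): export clearance, origin terminal, freight — exclude.
CIF value = CFR price + insurance = 40014.18 + 100.33 = 40114.51
Import duty = 40114.51 × 12% = 4813.74
Buyer bears: insurance 100.33 + brokerage 137.61 + duty 4813.74 = 5051.68
Landed cost = invoice 40014.18 + 5051.68 = 45065.86

Total landed cost: CHF 45065.86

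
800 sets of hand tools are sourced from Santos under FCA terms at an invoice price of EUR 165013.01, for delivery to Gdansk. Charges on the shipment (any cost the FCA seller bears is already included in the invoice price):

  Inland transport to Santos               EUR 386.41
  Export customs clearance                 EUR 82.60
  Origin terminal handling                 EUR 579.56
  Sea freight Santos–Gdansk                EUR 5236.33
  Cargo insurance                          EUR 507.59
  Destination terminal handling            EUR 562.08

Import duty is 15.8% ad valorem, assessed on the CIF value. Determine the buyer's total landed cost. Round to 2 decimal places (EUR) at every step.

FCA: the seller delivers export-cleared goods to the carrier; the buyer bears costs from that point.
Already in the invoice (seller's account under FCA): inland to port, export clearance — exclude.
CIF value = FCA price + origin terminal + freight + insurance = 165013.01 + 579.56 + 5236.33 + 507.59 = 171336.49
Import duty = 171336.49 × 15.8% = 27071.17
Buyer bears: origin terminal 579.56 + freight 5236.33 + insurance 507.59 + destination terminal 562.08 + duty 27071.17 = 33956.73
Landed cost = invoice 165013.01 + 33956.73 = 198969.74

Total landed cost: EUR 198969.74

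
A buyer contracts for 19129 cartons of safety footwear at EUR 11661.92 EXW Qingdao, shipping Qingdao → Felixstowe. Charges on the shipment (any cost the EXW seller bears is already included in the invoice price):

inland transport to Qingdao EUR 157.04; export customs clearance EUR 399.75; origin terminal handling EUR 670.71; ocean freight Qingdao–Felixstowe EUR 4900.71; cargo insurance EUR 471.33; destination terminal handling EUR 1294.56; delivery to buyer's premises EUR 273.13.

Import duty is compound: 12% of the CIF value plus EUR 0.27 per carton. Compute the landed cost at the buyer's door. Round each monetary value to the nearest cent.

EXW: the seller makes goods available at their premises; the buyer bears all onward costs.
CIF value = EXW price + inland to port + export clearance + origin terminal + freight + insurance = 11661.92 + 157.04 + 399.75 + 670.71 + 4900.71 + 471.33 = 18261.46
Ad valorem component: 18261.46 × 12% = 2191.38
Specific component: 19129 × 0.27 = 5164.83
Import duty = 2191.38 + 5164.83 = 7356.21
Buyer bears: inland to port 157.04 + export clearance 399.75 + origin terminal 670.71 + freight 4900.71 + insurance 471.33 + destination terminal 1294.56 + delivery 273.13 + duty 7356.21 = 15523.44
Landed cost = invoice 11661.92 + 15523.44 = 27185.36

Total landed cost: EUR 27185.36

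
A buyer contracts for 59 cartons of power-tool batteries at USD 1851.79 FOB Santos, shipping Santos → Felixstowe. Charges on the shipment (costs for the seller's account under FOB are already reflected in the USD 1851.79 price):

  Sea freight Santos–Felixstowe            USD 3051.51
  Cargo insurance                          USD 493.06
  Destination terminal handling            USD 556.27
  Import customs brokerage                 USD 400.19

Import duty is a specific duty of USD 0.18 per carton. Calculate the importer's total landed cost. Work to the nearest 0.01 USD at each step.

Total landed cost: USD 6363.44

FOB: the seller bears costs until goods are on board at the origin port; the buyer bears freight, insurance and all costs thereafter.
CIF value = FOB price + freight + insurance = 1851.79 + 3051.51 + 493.06 = 5396.36
Import duty = 59 × 0.18 = 10.62
Buyer bears: freight 3051.51 + insurance 493.06 + destination terminal 556.27 + brokerage 400.19 + duty 10.62 = 4511.65
Landed cost = invoice 1851.79 + 4511.65 = 6363.44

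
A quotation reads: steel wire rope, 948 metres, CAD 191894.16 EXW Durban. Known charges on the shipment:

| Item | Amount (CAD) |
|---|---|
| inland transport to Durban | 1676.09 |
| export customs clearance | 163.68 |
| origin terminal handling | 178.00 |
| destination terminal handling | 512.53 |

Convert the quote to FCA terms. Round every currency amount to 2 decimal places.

FCA price: CAD 193733.93

Not relevant to the conversion: origin terminal, destination terminal — on the buyer under both terms; not part of either seller's price.
From EXW to FCA, the seller additionally bears: inland to port, export clearance.
FCA price = 191894.16 + 1676.09 + 163.68 = 193733.93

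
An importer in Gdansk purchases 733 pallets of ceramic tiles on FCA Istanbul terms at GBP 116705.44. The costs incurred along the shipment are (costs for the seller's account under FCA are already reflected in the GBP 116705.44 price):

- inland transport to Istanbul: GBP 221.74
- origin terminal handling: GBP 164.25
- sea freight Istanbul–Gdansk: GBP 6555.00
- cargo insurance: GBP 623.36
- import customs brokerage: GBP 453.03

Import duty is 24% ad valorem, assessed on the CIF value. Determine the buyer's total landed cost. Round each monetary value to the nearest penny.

FCA: the seller delivers export-cleared goods to the carrier; the buyer bears costs from that point.
Already in the invoice (seller's account under FCA): inland to port — exclude.
CIF value = FCA price + origin terminal + freight + insurance = 116705.44 + 164.25 + 6555.00 + 623.36 = 124048.05
Import duty = 124048.05 × 24% = 29771.53
Buyer bears: origin terminal 164.25 + freight 6555.00 + insurance 623.36 + brokerage 453.03 + duty 29771.53 = 37567.17
Landed cost = invoice 116705.44 + 37567.17 = 154272.61

Total landed cost: GBP 154272.61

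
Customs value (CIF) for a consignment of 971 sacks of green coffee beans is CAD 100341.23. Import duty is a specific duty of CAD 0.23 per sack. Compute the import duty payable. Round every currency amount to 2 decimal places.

Import duty: CAD 223.33

Import duty = 971 × 0.23 = 223.33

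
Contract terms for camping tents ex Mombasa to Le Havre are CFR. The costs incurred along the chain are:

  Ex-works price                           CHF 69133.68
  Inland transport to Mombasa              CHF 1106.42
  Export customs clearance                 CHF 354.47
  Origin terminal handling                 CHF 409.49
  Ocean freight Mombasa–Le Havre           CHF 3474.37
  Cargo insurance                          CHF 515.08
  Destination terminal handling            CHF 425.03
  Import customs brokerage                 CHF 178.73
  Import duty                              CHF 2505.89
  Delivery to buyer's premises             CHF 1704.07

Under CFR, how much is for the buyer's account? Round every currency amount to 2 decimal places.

Buyer's account: CHF 5328.80

CFR: the seller pays costs through ocean freight to the destination port, but not insurance.
Seller's account: goods 69133.68 + inland to port 1106.42 + export clearance 354.47 + origin terminal 409.49 + freight 3474.37 = 74478.43
Buyer's account: insurance 515.08 + destination terminal 425.03 + brokerage 178.73 + duty 2505.89 + delivery 1704.07 = 5328.80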